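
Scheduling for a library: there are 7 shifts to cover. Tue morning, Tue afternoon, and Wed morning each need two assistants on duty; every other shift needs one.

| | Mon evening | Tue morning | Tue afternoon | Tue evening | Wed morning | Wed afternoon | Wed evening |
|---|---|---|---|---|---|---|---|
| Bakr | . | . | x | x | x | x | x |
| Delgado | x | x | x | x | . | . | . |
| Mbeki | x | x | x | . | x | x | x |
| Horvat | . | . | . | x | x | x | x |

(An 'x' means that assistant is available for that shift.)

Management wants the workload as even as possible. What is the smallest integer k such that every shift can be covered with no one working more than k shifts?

3

With 4 assistants and 10 worker-slots to fill, someone must work at least ⌈10/4⌉ = 3 shifts, so k ≥ 3.
k = 3 works: Mon evening→Delgado, Tue morning→Delgado+Mbeki, Tue afternoon→Bakr+Delgado, Tue evening→Bakr, Wed morning→Bakr+Mbeki, Wed afternoon→Mbeki, Wed evening→Horvat.
Loads: Bakr 3, Delgado 3, Mbeki 3, Horvat 1 — all ≤ 3.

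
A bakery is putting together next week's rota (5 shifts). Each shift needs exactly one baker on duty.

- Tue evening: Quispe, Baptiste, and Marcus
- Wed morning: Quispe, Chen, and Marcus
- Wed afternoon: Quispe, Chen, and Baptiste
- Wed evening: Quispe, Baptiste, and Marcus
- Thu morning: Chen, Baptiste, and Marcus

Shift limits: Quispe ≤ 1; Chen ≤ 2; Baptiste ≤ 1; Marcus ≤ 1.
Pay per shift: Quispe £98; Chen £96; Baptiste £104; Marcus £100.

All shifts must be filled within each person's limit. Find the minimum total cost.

£494

Picking the cheapest available baker for each shift independently would cost £484, but that ignores the shift limits.
An optimal schedule: Tue evening→Quispe, Wed morning→Chen, Wed afternoon→Chen, Wed evening→Baptiste, Thu morning→Marcus.
Total: 98 + 96 + 96 + 104 + 100 = £494.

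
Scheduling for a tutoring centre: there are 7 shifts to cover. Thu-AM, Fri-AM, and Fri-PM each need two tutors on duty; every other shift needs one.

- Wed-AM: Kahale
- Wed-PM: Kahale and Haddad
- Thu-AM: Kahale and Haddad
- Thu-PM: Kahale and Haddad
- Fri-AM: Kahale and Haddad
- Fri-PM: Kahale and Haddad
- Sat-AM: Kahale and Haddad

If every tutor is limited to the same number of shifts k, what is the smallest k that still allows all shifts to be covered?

5

With 2 tutors and 10 worker-slots to fill, someone must work at least ⌈10/2⌉ = 5 shifts, so k ≥ 5.
k = 5 works: Wed-AM→Kahale, Wed-PM→Kahale, Thu-AM→Kahale+Haddad, Thu-PM→Haddad, Fri-AM→Kahale+Haddad, Fri-PM→Kahale+Haddad, Sat-AM→Haddad.
Loads: Kahale 5, Haddad 5 — all ≤ 5.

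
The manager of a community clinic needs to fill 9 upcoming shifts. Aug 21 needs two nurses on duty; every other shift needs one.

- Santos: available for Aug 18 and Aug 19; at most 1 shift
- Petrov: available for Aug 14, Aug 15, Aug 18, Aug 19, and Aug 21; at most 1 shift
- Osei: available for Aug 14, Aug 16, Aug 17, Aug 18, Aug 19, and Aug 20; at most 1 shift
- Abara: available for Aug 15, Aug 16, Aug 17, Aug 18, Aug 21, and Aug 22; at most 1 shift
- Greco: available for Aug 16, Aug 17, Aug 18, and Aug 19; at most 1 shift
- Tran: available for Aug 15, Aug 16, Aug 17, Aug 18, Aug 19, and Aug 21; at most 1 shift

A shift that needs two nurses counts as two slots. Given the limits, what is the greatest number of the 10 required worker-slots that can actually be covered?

Total capacity across all nurses is 1+1+1+1+1+1 = 6, and 10 slots are needed, so at most 6 can be filled.
An assignment achieving 6: Aug 14→Petrov, Aug 15→Tran, Aug 16→Greco, Aug 19→Santos, Aug 20→Osei, Aug 22→Abara.
Loads: Santos 1/1, Petrov 1/1, Osei 1/1, Abara 1/1, Greco 1/1, Tran 1/1.

6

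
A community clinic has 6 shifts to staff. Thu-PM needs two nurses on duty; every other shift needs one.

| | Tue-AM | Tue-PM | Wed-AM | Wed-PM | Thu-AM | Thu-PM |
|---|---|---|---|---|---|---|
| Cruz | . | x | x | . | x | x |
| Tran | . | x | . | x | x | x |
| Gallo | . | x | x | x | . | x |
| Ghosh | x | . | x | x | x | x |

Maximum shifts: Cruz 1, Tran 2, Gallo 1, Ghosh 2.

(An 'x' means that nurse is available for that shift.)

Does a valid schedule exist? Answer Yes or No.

No

Total capacity is 1+2+1+2 = 6 but 7 worker-slots are needed — infeasible.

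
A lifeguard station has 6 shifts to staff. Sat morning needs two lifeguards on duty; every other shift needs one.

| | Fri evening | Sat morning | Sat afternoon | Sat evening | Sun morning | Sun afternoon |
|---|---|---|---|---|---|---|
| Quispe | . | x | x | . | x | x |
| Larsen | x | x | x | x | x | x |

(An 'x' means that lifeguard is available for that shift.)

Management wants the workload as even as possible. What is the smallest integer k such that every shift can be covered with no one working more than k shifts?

With 2 lifeguards and 7 worker-slots to fill, someone must work at least ⌈7/2⌉ = 4 shifts, so k ≥ 4.
k = 4 works: Fri evening→Larsen, Sat morning→Quispe+Larsen, Sat afternoon→Quispe, Sat evening→Larsen, Sun morning→Quispe, Sun afternoon→Quispe.
Loads: Quispe 4, Larsen 3 — all ≤ 4.

4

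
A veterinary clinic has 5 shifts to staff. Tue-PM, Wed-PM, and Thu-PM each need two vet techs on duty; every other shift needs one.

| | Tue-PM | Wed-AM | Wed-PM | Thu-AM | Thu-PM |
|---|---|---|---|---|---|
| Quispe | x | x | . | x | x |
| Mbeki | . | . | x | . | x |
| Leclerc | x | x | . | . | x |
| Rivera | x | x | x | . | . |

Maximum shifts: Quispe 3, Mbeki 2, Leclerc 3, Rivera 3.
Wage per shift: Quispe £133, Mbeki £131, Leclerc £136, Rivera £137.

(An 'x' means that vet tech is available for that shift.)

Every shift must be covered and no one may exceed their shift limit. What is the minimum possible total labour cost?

Wed-PM can only be covered by Mbeki and Rivera, so that assignment is forced.
Thu-AM can only be covered by Quispe, so that assignment is forced.
Picking the cheapest available vet tech for each shift independently would cost £1067, but that ignores the shift limits.
An optimal schedule: Tue-PM→Quispe+Leclerc, Wed-AM→Quispe, Wed-PM→Mbeki+Rivera, Thu-AM→Quispe, Thu-PM→Mbeki+Leclerc.
Total: 133 + 136 + 133 + 131 + 137 + 133 + 131 + 136 = £1070.

£1070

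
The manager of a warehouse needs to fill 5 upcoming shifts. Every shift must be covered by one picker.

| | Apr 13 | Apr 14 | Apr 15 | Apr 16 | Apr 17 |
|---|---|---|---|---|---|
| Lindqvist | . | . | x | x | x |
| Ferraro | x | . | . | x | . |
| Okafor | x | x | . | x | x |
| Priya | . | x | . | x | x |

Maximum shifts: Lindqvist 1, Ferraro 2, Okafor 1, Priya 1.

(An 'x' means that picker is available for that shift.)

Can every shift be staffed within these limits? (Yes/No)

Apr 15 can only be covered by Lindqvist, so that assignment is forced.
One valid schedule: Apr 13→Ferraro, Apr 14→Okafor, Apr 15→Lindqvist, Apr 16→Ferraro, Apr 17→Priya.
Loads: Lindqvist 1/1, Ferraro 2/2, Okafor 1/1, Priya 1/1 — all within limits.

Yes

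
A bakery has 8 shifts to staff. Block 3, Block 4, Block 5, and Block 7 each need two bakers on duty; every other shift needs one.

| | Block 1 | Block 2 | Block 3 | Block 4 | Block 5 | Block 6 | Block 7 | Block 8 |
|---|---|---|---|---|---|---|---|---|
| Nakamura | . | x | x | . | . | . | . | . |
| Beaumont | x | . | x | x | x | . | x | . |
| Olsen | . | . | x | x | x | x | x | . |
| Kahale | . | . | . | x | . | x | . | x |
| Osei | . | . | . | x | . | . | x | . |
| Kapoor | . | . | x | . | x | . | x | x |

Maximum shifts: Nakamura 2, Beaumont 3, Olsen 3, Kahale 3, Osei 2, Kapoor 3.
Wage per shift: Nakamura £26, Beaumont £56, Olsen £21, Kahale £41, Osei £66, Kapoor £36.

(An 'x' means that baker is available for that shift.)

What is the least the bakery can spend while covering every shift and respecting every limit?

Block 1 can only be covered by Beaumont, so that assignment is forced.
Block 2 can only be covered by Nakamura, so that assignment is forced.
Picking the cheapest available baker for each shift independently would cost £362, but that ignores the shift limits.
An optimal schedule: Block 1→Beaumont, Block 2→Nakamura, Block 3→Nakamura+Kapoor, Block 4→Olsen+Kahale, Block 5→Olsen+Kapoor, Block 6→Kahale, Block 7→Olsen+Kapoor, Block 8→Kahale.
Total: 56 + 26 + 26 + 36 + 21 + 41 + 21 + 36 + 41 + 21 + 36 + 41 = £402.

£402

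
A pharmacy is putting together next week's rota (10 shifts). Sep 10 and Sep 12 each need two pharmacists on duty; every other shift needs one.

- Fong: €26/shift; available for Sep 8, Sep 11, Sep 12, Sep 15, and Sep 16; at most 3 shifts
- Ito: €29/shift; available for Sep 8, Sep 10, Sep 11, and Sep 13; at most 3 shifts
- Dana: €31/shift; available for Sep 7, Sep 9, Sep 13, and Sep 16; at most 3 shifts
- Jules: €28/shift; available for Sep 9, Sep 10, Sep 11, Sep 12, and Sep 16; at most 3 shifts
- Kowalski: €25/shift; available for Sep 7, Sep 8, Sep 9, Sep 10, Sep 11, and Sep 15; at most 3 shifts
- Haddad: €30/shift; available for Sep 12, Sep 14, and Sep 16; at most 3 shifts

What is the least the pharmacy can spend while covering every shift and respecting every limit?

Sep 14 can only be covered by Haddad, so that assignment is forced.
Picking the cheapest available pharmacist for each shift independently would cost €317, but that ignores the shift limits.
An optimal schedule: Sep 7→Kowalski, Sep 8→Kowalski, Sep 9→Jules, Sep 10→Jules+Ito, Sep 11→Fong, Sep 12→Fong+Jules, Sep 13→Ito, Sep 14→Haddad, Sep 15→Kowalski, Sep 16→Fong.
Total: 25 + 25 + 28 + 28 + 29 + 26 + 26 + 28 + 29 + 30 + 25 + 26 = €325.

€325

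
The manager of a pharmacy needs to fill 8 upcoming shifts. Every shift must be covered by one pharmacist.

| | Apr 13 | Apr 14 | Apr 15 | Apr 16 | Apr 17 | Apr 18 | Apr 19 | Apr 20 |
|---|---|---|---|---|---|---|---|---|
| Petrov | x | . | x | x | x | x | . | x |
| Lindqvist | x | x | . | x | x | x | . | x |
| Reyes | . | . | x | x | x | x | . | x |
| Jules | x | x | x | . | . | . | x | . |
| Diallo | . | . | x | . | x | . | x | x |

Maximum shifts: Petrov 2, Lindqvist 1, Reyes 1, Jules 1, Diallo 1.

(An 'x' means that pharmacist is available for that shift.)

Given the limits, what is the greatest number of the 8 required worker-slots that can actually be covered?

6

Total capacity across all pharmacists is 2+1+1+1+1 = 6, and 8 slots are needed, so at most 6 can be filled.
An assignment achieving 6: Apr 13→Petrov, Apr 14→Lindqvist, Apr 15→Diallo, Apr 16→Petrov, Apr 18→Reyes, Apr 19→Jules.
Loads: Petrov 2/2, Lindqvist 1/1, Reyes 1/1, Jules 1/1, Diallo 1/1.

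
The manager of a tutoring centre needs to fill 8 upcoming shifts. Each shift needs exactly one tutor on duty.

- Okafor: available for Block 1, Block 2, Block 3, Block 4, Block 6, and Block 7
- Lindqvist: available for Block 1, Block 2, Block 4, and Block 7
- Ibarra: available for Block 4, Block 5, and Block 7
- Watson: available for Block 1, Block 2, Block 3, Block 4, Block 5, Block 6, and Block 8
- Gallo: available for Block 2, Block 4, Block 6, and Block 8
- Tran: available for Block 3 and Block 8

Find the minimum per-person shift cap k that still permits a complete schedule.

With 6 tutors and 8 worker-slots to fill, someone must work at least ⌈8/6⌉ = 2 shifts, so k ≥ 2.
k = 2 works: Block 1→Okafor, Block 2→Lindqvist, Block 3→Okafor, Block 4→Ibarra, Block 5→Ibarra, Block 6→Watson, Block 7→Lindqvist, Block 8→Watson.
Loads: Okafor 2, Lindqvist 2, Ibarra 2, Watson 2, Gallo 0, Tran 0 — all ≤ 2.

2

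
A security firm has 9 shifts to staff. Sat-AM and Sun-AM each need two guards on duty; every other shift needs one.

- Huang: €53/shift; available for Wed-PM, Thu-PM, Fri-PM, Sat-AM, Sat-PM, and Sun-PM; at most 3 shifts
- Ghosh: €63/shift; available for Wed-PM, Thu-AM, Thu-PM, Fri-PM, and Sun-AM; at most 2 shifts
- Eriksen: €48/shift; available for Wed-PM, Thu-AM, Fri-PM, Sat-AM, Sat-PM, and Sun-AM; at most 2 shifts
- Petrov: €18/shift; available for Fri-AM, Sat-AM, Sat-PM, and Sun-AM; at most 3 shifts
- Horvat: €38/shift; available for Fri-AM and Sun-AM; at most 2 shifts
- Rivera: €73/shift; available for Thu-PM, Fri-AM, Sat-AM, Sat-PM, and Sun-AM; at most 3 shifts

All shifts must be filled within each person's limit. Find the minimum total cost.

€448

Sun-PM can only be covered by Huang, so that assignment is forced.
Picking the cheapest available guard for each shift independently would cost €408, but that ignores the shift limits.
An optimal schedule: Wed-PM→Eriksen, Thu-AM→Eriksen, Thu-PM→Huang, Fri-AM→Horvat, Fri-PM→Ghosh, Sat-AM→Petrov+Huang, Sat-PM→Petrov, Sun-AM→Petrov+Horvat, Sun-PM→Huang.
Total: 48 + 48 + 53 + 38 + 63 + 18 + 53 + 18 + 18 + 38 + 53 = €448.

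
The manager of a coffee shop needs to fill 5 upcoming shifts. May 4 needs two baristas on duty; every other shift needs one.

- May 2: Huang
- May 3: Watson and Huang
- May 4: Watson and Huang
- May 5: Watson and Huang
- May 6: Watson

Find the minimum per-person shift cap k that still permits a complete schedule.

3

With 2 baristas and 6 worker-slots to fill, someone must work at least ⌈6/2⌉ = 3 shifts, so k ≥ 3.
k = 3 works: May 2→Huang, May 3→Watson, May 4→Watson+Huang, May 5→Huang, May 6→Watson.
Loads: Watson 3, Huang 3 — all ≤ 3.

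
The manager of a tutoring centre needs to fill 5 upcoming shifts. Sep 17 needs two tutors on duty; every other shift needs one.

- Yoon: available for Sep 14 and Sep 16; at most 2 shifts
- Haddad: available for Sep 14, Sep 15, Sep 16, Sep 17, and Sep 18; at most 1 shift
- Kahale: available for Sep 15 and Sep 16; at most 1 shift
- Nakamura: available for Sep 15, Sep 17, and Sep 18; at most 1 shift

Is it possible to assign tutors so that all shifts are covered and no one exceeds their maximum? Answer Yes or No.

No

Shifts {Sep 17, Sep 18} need 3 worker-slots in total, but the tutors available for any of those shifts (Haddad and Nakamura) can supply at most 2 among them. So no valid schedule exists.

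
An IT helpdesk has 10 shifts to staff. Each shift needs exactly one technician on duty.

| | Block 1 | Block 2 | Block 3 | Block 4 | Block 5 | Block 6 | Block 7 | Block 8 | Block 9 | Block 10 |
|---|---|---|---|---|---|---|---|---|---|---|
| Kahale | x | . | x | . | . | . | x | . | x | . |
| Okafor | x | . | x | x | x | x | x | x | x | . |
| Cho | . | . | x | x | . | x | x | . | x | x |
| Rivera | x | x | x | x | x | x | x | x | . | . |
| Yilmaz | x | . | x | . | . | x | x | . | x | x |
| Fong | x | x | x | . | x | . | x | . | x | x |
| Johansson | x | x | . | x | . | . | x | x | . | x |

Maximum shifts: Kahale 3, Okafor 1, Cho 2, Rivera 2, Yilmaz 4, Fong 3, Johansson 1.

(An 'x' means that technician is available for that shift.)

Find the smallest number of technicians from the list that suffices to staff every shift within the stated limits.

10 slots to fill and no one can take more than 4, so at least ⌈10/4⌉ = 3 technicians are needed.
No set of 3 technicians can cover every shift (each such set leaves at least one shift with no one available or exceeds a cap).
Kahale, Cho, Rivera, and Fong alone can cover everything: Block 1→Kahale, Block 2→Rivera, Block 3→Kahale, Block 4→Cho, Block 5→Fong, Block 6→Cho, Block 7→Fong, Block 8→Rivera, Block 9→Kahale, Block 10→Fong.

4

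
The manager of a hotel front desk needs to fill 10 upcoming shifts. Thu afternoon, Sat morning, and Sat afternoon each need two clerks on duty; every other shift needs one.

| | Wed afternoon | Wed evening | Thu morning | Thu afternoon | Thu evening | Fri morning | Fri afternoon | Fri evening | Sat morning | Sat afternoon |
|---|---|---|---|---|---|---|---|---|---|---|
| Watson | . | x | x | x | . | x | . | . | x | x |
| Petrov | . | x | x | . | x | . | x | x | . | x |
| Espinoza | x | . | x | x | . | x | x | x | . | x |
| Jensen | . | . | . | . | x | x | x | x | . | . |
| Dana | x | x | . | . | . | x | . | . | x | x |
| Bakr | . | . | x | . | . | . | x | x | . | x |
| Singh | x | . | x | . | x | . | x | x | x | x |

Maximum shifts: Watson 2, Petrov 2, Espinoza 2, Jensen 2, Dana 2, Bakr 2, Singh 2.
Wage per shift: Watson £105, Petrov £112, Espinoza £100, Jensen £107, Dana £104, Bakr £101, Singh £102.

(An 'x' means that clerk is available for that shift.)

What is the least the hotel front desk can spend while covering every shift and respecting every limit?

Thu afternoon can only be covered by Watson and Espinoza, so that assignment is forced.
Picking the cheapest available clerk for each shift independently would cost £1318, but that ignores the shift limits.
An optimal schedule: Wed afternoon→Espinoza, Wed evening→Dana, Thu morning→Bakr, Thu afternoon→Espinoza+Watson, Thu evening→Singh, Fri morning→Watson, Fri afternoon→Jensen, Fri evening→Jensen, Sat morning→Singh+Dana, Sat afternoon→Bakr+Petrov.
Total: 100 + 104 + 101 + 100 + 105 + 102 + 105 + 107 + 107 + 102 + 104 + 101 + 112 = £1350.

£1350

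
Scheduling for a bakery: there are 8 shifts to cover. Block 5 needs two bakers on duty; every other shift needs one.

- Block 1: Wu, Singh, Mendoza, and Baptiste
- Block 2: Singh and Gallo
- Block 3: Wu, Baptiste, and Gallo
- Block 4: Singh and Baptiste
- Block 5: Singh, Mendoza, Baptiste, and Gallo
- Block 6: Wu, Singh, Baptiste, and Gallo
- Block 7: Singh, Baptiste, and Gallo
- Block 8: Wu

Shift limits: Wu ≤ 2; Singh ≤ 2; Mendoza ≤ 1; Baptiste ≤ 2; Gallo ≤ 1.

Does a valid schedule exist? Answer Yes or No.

Total capacity is 2+2+1+2+1 = 8 but 9 worker-slots are needed — infeasible.

No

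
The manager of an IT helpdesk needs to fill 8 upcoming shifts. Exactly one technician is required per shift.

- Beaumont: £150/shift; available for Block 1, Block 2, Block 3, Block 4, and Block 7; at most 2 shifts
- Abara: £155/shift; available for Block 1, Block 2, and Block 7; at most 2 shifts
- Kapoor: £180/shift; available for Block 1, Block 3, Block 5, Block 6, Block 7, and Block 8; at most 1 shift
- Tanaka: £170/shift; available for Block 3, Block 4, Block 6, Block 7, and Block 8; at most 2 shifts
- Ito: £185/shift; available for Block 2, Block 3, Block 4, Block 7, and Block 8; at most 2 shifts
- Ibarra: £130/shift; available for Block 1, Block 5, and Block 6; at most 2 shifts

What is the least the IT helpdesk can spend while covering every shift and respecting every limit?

Picking the cheapest available technician for each shift independently would cost £1160, but that ignores the shift limits.
An optimal schedule: Block 1→Abara, Block 2→Beaumont, Block 3→Tanaka, Block 4→Beaumont, Block 5→Ibarra, Block 6→Ibarra, Block 7→Abara, Block 8→Tanaka.
Total: 155 + 150 + 170 + 150 + 130 + 130 + 155 + 170 = £1210.

£1210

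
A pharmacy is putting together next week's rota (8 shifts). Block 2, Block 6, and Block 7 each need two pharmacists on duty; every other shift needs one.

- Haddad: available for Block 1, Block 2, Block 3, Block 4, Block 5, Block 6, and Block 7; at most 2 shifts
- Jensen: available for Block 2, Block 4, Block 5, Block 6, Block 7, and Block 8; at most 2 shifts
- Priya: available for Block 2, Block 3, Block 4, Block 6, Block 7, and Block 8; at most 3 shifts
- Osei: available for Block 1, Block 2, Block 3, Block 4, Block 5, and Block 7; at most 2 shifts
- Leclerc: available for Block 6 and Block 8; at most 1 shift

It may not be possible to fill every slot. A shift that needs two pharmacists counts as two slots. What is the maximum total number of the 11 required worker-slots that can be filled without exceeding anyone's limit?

Total capacity across all pharmacists is 2+2+3+2+1 = 10, and 11 slots are needed, so at most 10 can be filled.
An assignment achieving 10: Block 1→Haddad, Block 2→Priya+Osei, Block 3→Haddad, Block 4→Priya, Block 5→Jensen, Block 6→Priya+Leclerc, Block 7→Osei, Block 8→Jensen.
Loads: Haddad 2/2, Jensen 2/2, Priya 3/3, Osei 2/2, Leclerc 1/1.

10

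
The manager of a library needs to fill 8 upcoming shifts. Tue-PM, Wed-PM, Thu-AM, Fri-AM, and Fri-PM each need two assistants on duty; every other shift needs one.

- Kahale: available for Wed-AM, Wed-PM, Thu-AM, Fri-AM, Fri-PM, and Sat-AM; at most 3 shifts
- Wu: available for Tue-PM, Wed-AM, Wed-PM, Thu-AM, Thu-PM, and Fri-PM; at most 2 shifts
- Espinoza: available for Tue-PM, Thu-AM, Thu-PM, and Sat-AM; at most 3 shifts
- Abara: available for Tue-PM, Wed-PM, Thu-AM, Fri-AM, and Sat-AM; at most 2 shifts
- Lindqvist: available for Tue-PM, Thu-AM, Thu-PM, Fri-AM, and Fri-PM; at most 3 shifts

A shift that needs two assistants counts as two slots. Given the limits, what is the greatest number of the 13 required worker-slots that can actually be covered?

Total capacity across all assistants is 3+2+3+2+3 = 13, and 13 slots are needed, so at most 13 can be filled.
An assignment achieving 13: Tue-PM→Espinoza+Abara, Wed-AM→Kahale, Wed-PM→Kahale+Wu, Thu-AM→Espinoza+Lindqvist, Thu-PM→Wu, Fri-AM→Abara+Lindqvist, Fri-PM→Kahale+Lindqvist, Sat-AM→Espinoza.
Loads: Kahale 3/3, Wu 2/2, Espinoza 3/3, Abara 2/2, Lindqvist 3/3.

13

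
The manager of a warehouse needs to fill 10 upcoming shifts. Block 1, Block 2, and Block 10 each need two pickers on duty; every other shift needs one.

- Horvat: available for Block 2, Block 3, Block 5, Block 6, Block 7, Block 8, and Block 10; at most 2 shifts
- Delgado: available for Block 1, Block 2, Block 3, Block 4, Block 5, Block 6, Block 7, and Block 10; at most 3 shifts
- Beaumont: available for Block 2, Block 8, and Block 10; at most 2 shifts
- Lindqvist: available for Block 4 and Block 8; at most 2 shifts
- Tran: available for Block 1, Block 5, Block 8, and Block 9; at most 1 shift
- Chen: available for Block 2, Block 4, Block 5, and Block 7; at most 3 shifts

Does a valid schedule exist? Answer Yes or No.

Total capacity is 13 and 13 slots are needed, so capacity alone doesn't rule it out.
Shifts {Block 1, Block 9} need 3 worker-slots in total, but the pickers available for any of those shifts (Delgado and Tran) can supply at most 2 among them. So no valid schedule exists.

No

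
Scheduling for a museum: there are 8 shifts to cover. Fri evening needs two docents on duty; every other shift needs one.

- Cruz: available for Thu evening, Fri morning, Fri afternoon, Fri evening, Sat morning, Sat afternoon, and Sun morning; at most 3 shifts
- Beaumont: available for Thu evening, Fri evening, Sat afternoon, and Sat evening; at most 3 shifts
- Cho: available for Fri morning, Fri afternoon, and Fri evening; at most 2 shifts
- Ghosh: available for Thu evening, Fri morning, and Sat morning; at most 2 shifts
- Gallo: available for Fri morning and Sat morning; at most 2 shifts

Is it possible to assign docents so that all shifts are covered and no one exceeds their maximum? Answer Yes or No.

Sat evening can only be covered by Beaumont, so that assignment is forced.
Sun morning can only be covered by Cruz, so that assignment is forced.
One valid schedule: Thu evening→Beaumont, Fri morning→Cho, Fri afternoon→Cruz, Fri evening→Beaumont+Cho, Sat morning→Ghosh, Sat afternoon→Cruz, Sat evening→Beaumont, Sun morning→Cruz.
Loads: Cruz 3/3, Beaumont 3/3, Cho 2/2, Ghosh 1/2, Gallo 0/2 — all within limits.

Yes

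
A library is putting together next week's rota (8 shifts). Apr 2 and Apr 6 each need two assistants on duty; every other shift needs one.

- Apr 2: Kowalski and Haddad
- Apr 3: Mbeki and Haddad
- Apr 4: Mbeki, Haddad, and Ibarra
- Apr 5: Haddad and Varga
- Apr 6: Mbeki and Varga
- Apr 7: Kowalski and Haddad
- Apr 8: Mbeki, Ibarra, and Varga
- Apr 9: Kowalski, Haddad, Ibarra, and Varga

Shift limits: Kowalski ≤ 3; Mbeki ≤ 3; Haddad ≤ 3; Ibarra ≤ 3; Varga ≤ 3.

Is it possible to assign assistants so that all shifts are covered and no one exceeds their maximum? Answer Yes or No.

Yes

Apr 2 can only be covered by Kowalski and Haddad, so that assignment is forced.
Apr 6 can only be covered by Mbeki and Varga, so that assignment is forced.
One valid schedule: Apr 2→Kowalski+Haddad, Apr 3→Mbeki, Apr 4→Mbeki, Apr 5→Haddad, Apr 6→Mbeki+Varga, Apr 7→Kowalski, Apr 8→Ibarra, Apr 9→Kowalski.
Loads: Kowalski 3/3, Mbeki 3/3, Haddad 2/3, Ibarra 1/3, Varga 1/3 — all within limits.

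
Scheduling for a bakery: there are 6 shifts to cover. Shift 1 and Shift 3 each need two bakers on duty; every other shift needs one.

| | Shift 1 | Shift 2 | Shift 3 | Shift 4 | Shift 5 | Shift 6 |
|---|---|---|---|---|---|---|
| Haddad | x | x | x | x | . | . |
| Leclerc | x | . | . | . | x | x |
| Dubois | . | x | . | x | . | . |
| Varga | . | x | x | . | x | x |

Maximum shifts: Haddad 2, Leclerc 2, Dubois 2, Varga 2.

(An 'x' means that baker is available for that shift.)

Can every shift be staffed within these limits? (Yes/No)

Shift 1 can only be covered by Haddad and Leclerc, so that assignment is forced.
Shift 3 can only be covered by Haddad and Varga, so that assignment is forced.
One valid schedule: Shift 1→Haddad+Leclerc, Shift 2→Dubois, Shift 3→Haddad+Varga, Shift 4→Dubois, Shift 5→Leclerc, Shift 6→Varga.
Loads: Haddad 2/2, Leclerc 2/2, Dubois 2/2, Varga 2/2 — all within limits.

Yes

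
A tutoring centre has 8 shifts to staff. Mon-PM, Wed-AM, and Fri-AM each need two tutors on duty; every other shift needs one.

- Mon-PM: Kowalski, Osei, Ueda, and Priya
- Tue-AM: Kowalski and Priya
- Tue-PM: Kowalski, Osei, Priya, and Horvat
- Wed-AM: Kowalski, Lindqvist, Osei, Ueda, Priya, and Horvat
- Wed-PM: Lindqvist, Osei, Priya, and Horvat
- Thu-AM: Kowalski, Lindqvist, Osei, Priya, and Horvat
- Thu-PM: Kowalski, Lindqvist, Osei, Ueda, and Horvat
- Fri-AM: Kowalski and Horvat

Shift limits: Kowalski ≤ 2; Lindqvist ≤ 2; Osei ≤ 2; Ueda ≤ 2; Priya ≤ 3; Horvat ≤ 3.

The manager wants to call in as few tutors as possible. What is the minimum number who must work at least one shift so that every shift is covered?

5

11 slots to fill and no one can take more than 3, so at least ⌈11/3⌉ = 4 tutors are needed.
Any 4 tutors together have capacity at most 3+3+2+2 = 10 < 11 slots, so 4 can never suffice.
Kowalski, Lindqvist, Osei, Ueda, and Horvat alone can cover everything: Mon-PM→Osei+Ueda, Tue-AM→Kowalski, Tue-PM→Osei, Wed-AM→Ueda+Horvat, Wed-PM→Lindqvist, Thu-AM→Lindqvist, Thu-PM→Horvat, Fri-AM→Kowalski+Horvat.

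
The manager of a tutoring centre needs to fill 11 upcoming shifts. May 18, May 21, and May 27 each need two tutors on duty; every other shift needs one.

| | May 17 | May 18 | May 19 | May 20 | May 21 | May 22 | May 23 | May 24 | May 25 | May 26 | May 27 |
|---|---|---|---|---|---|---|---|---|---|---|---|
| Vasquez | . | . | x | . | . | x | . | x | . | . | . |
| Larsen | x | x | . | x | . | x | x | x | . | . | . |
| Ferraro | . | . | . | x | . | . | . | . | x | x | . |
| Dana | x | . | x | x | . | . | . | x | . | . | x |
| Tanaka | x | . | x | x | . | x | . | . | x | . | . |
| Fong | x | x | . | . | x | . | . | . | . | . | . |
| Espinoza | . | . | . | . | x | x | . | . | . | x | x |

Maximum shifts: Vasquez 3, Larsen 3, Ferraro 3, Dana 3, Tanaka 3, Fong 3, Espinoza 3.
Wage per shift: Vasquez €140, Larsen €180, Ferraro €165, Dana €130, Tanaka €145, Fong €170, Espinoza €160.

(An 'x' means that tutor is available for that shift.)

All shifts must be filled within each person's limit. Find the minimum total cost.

May 18 can only be covered by Larsen and Fong, so that assignment is forced.
May 21 can only be covered by Fong and Espinoza, so that assignment is forced.
May 23 can only be covered by Larsen, so that assignment is forced.
Picking the cheapest available tutor for each shift independently would cost €2115, but that ignores the shift limits.
An optimal schedule: May 17→Dana, May 18→Fong+Larsen, May 19→Vasquez, May 20→Dana, May 21→Espinoza+Fong, May 22→Vasquez, May 23→Larsen, May 24→Vasquez, May 25→Tanaka, May 26→Espinoza, May 27→Dana+Espinoza.
Total: 130 + 170 + 180 + 140 + 130 + 160 + 170 + 140 + 180 + 140 + 145 + 160 + 130 + 160 = €2135.

€2135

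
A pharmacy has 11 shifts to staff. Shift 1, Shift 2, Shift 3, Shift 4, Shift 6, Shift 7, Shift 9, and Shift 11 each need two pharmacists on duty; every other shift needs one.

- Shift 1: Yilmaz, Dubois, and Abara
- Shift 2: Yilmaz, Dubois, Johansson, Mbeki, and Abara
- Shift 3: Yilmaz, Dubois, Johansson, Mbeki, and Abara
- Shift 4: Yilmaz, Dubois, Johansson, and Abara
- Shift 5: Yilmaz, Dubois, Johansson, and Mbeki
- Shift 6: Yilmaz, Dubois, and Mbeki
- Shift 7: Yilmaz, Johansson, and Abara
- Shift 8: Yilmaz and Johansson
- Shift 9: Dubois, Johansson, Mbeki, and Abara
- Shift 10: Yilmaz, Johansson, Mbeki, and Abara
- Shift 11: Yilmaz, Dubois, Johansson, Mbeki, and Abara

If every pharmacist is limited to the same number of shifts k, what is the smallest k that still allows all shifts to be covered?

4

With 5 pharmacists and 19 worker-slots to fill, someone must work at least ⌈19/5⌉ = 4 shifts, so k ≥ 4.
k = 4 works: Shift 1→Yilmaz+Dubois, Shift 2→Mbeki+Abara, Shift 3→Mbeki+Abara, Shift 4→Dubois+Johansson, Shift 5→Dubois, Shift 6→Yilmaz+Dubois, Shift 7→Yilmaz+Johansson, Shift 8→Yilmaz, Shift 9→Johansson+Mbeki, Shift 10→Johansson, Shift 11→Mbeki+Abara.
Loads: Yilmaz 4, Dubois 4, Johansson 4, Mbeki 4, Abara 3 — all ≤ 4.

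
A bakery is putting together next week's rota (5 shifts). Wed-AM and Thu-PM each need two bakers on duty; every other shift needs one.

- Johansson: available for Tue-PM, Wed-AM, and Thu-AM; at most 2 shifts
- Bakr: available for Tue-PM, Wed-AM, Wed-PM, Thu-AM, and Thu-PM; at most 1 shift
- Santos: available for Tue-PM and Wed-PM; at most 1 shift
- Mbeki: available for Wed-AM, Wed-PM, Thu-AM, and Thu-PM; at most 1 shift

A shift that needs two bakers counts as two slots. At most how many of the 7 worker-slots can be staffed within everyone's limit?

5

Total capacity across all bakers is 2+1+1+1 = 5, and 7 slots are needed, so at most 5 can be filled.
An assignment achieving 5: Tue-PM→Johansson, Wed-AM→Johansson, Wed-PM→Santos, Thu-PM→Bakr+Mbeki.
Loads: Johansson 2/2, Bakr 1/1, Santos 1/1, Mbeki 1/1.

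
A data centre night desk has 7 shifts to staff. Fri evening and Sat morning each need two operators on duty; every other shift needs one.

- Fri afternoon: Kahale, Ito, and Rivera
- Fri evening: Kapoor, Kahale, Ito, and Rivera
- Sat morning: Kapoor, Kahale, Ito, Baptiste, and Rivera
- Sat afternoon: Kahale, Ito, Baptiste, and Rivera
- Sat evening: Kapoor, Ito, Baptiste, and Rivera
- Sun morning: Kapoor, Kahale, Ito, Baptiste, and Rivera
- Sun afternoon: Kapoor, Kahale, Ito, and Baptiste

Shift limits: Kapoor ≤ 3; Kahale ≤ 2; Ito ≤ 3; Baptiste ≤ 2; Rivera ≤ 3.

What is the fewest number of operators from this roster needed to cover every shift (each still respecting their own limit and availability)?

3

9 slots to fill and no one can take more than 3, so at least ⌈9/3⌉ = 3 operators are needed.
Kapoor, Ito, and Rivera alone can cover everything: Fri afternoon→Ito, Fri evening→Kapoor+Ito, Sat morning→Kapoor+Rivera, Sat afternoon→Ito, Sat evening→Rivera, Sun morning→Rivera, Sun afternoon→Kapoor.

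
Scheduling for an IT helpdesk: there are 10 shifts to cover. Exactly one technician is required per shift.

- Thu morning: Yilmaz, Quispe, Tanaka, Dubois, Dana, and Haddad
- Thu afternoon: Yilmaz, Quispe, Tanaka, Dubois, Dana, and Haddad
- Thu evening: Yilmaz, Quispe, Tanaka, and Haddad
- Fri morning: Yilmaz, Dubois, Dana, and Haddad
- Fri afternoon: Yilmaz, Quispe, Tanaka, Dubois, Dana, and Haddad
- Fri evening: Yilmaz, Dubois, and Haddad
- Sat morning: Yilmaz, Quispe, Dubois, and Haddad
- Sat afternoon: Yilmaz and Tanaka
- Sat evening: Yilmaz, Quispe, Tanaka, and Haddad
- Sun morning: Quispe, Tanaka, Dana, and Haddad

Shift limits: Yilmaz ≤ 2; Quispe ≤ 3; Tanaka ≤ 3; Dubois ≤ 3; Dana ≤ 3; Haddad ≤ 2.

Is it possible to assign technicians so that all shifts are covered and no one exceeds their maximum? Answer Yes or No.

One valid schedule: Thu morning→Tanaka, Thu afternoon→Tanaka, Thu evening→Quispe, Fri morning→Dubois, Fri afternoon→Dubois, Fri evening→Yilmaz, Sat morning→Quispe, Sat afternoon→Yilmaz, Sat evening→Quispe, Sun morning→Tanaka.
Loads: Yilmaz 2/2, Quispe 3/3, Tanaka 3/3, Dubois 2/3, Dana 0/3, Haddad 0/2 — all within limits.

Yes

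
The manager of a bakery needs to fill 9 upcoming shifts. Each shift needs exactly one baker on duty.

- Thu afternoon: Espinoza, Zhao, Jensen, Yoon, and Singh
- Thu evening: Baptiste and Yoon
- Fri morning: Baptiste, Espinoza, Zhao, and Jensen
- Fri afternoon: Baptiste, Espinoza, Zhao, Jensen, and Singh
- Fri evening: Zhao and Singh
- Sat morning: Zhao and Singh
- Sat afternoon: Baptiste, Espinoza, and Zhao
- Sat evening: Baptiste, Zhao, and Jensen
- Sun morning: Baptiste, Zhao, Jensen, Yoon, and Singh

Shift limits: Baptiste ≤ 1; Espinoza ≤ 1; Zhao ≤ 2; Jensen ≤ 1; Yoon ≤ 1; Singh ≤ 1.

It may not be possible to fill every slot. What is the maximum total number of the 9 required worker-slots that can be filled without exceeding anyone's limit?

Total capacity across all bakers is 1+1+2+1+1+1 = 7, and 9 slots are needed, so at most 7 can be filled.
An assignment achieving 7: Thu afternoon→Yoon, Thu evening→Baptiste, Fri afternoon→Singh, Fri evening→Zhao, Sat morning→Zhao, Sat afternoon→Espinoza, Sat evening→Jensen.
Loads: Baptiste 1/1, Espinoza 1/1, Zhao 2/2, Jensen 1/1, Yoon 1/1, Singh 1/1.

7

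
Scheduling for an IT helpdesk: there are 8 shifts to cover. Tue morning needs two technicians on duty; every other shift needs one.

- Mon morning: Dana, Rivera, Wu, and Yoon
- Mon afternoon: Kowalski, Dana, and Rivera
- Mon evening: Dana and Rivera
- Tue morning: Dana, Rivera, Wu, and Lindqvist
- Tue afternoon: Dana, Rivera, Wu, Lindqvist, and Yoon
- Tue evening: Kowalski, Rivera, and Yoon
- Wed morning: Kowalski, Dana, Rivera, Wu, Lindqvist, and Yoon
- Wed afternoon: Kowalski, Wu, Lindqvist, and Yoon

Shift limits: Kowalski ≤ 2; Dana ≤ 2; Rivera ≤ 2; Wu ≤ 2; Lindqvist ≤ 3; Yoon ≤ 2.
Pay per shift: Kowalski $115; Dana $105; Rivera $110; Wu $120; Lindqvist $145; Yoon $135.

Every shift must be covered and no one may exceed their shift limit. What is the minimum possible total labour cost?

Picking the cheapest available technician for each shift independently would cost $965, but that ignores the shift limits.
An optimal schedule: Mon morning→Wu, Mon afternoon→Dana, Mon evening→Dana, Tue morning→Rivera+Wu, Tue afternoon→Yoon, Tue evening→Rivera, Wed morning→Kowalski, Wed afternoon→Kowalski.
Total: 120 + 105 + 105 + 110 + 120 + 135 + 110 + 115 + 115 = $1035.

$1035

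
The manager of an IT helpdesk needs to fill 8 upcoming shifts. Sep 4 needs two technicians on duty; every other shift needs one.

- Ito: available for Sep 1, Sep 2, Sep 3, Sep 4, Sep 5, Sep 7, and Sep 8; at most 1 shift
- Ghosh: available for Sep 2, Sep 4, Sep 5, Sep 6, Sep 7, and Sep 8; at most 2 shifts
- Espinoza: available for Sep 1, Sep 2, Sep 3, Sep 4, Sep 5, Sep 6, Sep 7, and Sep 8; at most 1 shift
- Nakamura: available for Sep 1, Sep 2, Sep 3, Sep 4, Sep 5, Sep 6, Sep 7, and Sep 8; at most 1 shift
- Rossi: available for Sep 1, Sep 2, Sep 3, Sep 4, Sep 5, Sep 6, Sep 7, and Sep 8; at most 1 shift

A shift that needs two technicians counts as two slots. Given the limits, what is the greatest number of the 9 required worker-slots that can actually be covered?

Total capacity across all technicians is 1+2+1+1+1 = 6, and 9 slots are needed, so at most 6 can be filled.
An assignment achieving 6: Sep 1→Ito, Sep 2→Ghosh, Sep 3→Espinoza, Sep 4→Nakamura+Rossi, Sep 6→Ghosh.
Loads: Ito 1/1, Ghosh 2/2, Espinoza 1/1, Nakamura 1/1, Rossi 1/1.

6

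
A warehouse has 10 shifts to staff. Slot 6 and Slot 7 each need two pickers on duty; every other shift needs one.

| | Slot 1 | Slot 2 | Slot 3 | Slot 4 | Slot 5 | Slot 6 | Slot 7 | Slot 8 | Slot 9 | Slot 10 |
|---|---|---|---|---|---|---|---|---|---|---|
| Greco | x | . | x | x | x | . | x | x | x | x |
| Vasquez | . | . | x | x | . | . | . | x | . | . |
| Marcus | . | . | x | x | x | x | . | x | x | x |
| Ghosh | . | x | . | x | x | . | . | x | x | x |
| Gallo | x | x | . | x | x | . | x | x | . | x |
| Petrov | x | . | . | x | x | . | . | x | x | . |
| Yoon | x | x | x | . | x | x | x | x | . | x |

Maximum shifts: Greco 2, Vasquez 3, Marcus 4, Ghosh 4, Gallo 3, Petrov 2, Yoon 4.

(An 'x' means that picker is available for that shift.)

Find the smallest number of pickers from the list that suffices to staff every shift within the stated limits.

12 slots to fill and no one can take more than 4, so at least ⌈12/4⌉ = 3 pickers are needed.
No set of 3 pickers can cover every shift (each such set leaves at least one shift with no one available or exceeds a cap).
Greco, Vasquez, Marcus, and Yoon alone can cover everything: Slot 1→Greco, Slot 2→Yoon, Slot 3→Vasquez, Slot 4→Vasquez, Slot 5→Marcus, Slot 6→Marcus+Yoon, Slot 7→Greco+Yoon, Slot 8→Vasquez, Slot 9→Marcus, Slot 10→Marcus.

4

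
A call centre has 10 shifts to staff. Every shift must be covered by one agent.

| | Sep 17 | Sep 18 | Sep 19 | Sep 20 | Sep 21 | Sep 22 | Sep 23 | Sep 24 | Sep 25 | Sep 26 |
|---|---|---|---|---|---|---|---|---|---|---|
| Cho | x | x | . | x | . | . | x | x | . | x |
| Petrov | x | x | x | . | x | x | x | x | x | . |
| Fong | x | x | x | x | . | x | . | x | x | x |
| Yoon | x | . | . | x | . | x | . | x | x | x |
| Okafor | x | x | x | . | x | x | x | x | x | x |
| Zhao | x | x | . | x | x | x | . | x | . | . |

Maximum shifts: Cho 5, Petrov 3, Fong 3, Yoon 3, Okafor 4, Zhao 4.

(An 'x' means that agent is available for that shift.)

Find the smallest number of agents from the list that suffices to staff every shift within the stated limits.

3

10 slots to fill and no one can take more than 5, so at least ⌈10/5⌉ = 2 agents are needed.
Any 2 agents together have capacity at most 5+4 = 9 < 10 slots, so 2 can never suffice.
Cho, Petrov, and Fong alone can cover everything: Sep 17→Cho, Sep 18→Cho, Sep 19→Petrov, Sep 20→Cho, Sep 21→Petrov, Sep 22→Petrov, Sep 23→Cho, Sep 24→Fong, Sep 25→Fong, Sep 26→Cho.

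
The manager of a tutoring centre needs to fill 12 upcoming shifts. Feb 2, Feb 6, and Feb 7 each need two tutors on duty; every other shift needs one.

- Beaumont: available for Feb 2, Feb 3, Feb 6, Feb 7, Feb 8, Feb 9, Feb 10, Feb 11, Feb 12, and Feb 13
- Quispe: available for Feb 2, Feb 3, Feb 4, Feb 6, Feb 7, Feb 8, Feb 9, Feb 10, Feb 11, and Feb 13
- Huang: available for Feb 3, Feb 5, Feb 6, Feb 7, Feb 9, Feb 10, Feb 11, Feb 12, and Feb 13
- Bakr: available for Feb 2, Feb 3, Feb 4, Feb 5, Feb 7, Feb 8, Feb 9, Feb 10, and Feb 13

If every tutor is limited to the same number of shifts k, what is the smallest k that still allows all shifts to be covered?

4

With 4 tutors and 15 worker-slots to fill, someone must work at least ⌈15/4⌉ = 4 shifts, so k ≥ 4.
k = 4 works: Feb 2→Beaumont+Quispe, Feb 3→Huang, Feb 4→Quispe, Feb 5→Huang, Feb 6→Beaumont+Quispe, Feb 7→Huang+Bakr, Feb 8→Beaumont, Feb 9→Huang, Feb 10→Bakr, Feb 11→Quispe, Feb 12→Beaumont, Feb 13→Bakr.
Loads: Beaumont 4, Quispe 4, Huang 4, Bakr 3 — all ≤ 4.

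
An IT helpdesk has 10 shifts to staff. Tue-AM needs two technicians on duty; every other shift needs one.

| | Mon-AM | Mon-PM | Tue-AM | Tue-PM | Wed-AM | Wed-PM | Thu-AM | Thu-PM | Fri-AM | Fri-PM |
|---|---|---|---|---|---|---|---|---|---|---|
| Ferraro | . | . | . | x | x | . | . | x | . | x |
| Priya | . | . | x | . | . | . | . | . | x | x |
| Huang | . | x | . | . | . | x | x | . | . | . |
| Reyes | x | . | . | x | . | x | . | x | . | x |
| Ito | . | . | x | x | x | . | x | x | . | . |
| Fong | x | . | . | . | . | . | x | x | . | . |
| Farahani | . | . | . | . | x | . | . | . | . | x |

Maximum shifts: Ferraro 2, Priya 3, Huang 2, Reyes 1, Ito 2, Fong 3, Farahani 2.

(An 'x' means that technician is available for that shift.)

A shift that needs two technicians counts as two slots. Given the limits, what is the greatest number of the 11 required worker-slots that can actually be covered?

11

Total capacity across all technicians is 2+3+2+1+2+3+2 = 15, and 11 slots are needed, so at most 11 can be filled.
An assignment achieving 11: Mon-AM→Reyes, Mon-PM→Huang, Tue-AM→Priya+Ito, Tue-PM→Ferraro, Wed-AM→Ferraro, Wed-PM→Huang, Thu-AM→Ito, Thu-PM→Fong, Fri-AM→Priya, Fri-PM→Priya.
Loads: Ferraro 2/2, Priya 3/3, Huang 2/2, Reyes 1/1, Ito 2/2, Fong 1/3, Farahani 0/2.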